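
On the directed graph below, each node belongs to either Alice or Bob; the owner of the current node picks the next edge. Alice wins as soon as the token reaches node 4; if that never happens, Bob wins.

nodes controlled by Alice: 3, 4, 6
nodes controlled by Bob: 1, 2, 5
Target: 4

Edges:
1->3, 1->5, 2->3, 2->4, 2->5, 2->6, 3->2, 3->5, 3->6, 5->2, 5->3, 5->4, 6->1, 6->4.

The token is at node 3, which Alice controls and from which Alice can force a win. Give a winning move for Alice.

A0 = {4}
A1: add {6} — 6 (Alice) has 6→4.
A2: add {3} — 3 (Alice) has 3→6.
A3 = A2; e.g. 1 (Bob) can still go to 5. Fixed point.
From 3, successor 6 is in the attractor (rank 1); the other successors 2, 5 are not.

6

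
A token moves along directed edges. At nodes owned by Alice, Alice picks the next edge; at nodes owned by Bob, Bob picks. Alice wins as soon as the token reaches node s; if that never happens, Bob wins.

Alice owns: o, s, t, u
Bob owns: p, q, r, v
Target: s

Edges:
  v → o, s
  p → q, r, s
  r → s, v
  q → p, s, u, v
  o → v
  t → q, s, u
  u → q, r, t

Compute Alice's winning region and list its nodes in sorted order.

A0 = {s}
A1: add {t} — t (Alice) has t→s.
A2: add {u} — u (Alice) has u→t.
A3 = A2; e.g. o (Alice) has no edge into A2. Fixed point.
Alice's winning region = {s, t, u}.

s, t, u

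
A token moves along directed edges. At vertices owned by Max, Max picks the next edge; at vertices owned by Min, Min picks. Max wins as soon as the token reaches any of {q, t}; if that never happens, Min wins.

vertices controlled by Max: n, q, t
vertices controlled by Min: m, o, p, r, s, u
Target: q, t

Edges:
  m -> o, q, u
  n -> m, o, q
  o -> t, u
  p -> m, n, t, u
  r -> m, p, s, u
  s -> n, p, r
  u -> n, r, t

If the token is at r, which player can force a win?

A0 = {q, t}
A1: add {n} — n (Max) has n→q.
A2 = A1; e.g. m (Min) can still go to o. Fixed point.
r never enters the attractor, so Min can avoid the target forever.

Min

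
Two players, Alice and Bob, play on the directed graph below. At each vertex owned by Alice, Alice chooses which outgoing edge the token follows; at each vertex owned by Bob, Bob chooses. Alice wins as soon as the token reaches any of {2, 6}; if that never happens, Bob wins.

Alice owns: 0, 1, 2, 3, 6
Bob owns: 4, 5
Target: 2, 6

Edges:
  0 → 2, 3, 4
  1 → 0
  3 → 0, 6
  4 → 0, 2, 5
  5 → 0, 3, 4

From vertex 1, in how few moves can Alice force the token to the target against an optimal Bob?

A0 = {2, 6}
A1: add {0, 3} — 0 (Alice) has 0→2; 3 (Alice) has 3→6.
A2: add {1} — 1 (Alice) has 1→0.
A3 = A2; e.g. 4 (Bob) can still go to 5. Fixed point.
1 enters the attractor at level 2, so Alice can force the target in 2 moves from there.

2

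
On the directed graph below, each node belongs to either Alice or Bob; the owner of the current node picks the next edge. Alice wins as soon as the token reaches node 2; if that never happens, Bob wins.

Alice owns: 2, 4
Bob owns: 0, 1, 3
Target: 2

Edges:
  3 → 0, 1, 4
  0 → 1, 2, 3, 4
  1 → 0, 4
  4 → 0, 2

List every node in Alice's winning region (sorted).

A0 = {2}
A1: add {4} — 4 (Alice) has 4→2.
A2 = A1; e.g. 0 (Bob) can still go to 1. Fixed point.
Alice's winning region = {2, 4}.

2, 4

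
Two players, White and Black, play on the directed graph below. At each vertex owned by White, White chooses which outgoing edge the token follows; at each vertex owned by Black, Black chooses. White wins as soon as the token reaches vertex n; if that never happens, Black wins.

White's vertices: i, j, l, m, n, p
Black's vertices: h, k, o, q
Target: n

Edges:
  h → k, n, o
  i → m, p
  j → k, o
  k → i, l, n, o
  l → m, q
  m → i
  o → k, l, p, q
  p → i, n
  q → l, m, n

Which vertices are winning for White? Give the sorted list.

i, l, m, n, p, q

A0 = {n}
A1: add {p} — p (White) has p→n.
A2: add {i} — i (White) has i→p.
A3: add {m} — m (White) has m→i.
A4: add {l} — l (White) has l→m.
A5: add {q} — q (Black): all of {l, m, n} already in.
A6 = A5; e.g. h (Black) can still go to k. Fixed point.
White's winning region = {i, l, m, n, p, q}.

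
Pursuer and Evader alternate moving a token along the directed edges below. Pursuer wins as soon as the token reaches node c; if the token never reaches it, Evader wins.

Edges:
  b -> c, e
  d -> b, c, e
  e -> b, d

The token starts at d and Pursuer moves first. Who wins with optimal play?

Track states (vertex, player-to-move).
A0 = {(c,Pursuer), (c,Evader)}
A1: add {(b,Pursuer), (d,Pursuer)}.
(d,Pursuer) ∈ A1 ⇒ Pursuer forces the target.

Pursuer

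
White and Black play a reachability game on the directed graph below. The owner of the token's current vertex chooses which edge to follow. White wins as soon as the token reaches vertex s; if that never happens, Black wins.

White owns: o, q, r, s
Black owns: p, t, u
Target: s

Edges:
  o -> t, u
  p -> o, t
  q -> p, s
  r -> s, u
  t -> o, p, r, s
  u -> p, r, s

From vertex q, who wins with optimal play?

A0 = {s}
A1: add {q, r} — q (White) has q→s; r (White) has r→s.
A2 = A1; e.g. o (White) has no edge into A1. Fixed point.
q ∈ A1, so White can force the target.

White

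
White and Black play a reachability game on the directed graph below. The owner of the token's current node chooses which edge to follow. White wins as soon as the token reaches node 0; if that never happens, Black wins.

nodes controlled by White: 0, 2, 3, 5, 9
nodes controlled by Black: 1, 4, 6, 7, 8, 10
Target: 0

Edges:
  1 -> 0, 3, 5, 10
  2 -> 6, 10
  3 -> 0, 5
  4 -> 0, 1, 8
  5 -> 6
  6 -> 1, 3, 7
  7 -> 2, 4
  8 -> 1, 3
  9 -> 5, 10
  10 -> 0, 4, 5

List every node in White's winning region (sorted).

A0 = {0}
A1: add {3} — 3 (White) has 3→0.
A2 = A1; e.g. 1 (Black) can still go to 5. Fixed point.
White's winning region = {0, 3}.

0, 3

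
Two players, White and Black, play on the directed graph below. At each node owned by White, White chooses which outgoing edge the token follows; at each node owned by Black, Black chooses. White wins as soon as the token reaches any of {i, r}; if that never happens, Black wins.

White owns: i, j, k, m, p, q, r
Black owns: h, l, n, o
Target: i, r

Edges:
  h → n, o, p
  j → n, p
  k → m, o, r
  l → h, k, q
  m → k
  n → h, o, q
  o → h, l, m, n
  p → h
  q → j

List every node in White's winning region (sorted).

i, k, m, r

A0 = {i, r}
A1: add {k} — k (White) has k→r.
A2: add {m} — m (White) has m→k.
A3 = A2; e.g. h (Black) can still go to n. Fixed point.
White's winning region = {i, k, m, r}.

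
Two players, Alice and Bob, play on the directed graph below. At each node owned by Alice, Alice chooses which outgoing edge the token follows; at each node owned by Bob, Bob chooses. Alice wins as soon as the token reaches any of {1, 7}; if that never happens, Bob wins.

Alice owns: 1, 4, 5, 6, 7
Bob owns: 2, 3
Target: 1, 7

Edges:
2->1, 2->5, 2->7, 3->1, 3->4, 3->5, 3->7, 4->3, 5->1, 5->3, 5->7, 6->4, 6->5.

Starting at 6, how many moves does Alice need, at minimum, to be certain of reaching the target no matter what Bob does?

A0 = {1, 7}
A1: add {5} — 5 (Alice) has 5→1.
A2: add {2, 6} — 2 (Bob): all of {1, 5, 7} already in; 6 (Alice) has 6→5.
A3 = A2; e.g. 3 (Bob) can still go to 4. Fixed point.
6 enters the attractor at level 2, so Alice can force the target in 2 moves from there.

2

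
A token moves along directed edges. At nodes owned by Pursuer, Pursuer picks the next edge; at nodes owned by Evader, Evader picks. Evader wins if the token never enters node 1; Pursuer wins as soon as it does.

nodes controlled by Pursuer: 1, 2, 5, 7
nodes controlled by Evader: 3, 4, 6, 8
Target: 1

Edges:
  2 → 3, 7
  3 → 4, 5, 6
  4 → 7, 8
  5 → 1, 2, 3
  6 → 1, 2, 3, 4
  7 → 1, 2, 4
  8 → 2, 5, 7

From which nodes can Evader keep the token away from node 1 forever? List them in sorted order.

3, 6

A0 = {1}
A1: add {5, 7} — 5 (Pursuer) has 5→1; 7 (Pursuer) has 7→1.
A2: add {2} — 2 (Pursuer) has 2→7.
A3: add {8} — 8 (Evader): all of {2, 5, 7} already in.
A4: add {4} — 4 (Evader): all of {7, 8} already in.
A5 = A4; e.g. 3 (Evader) can still go to 6. Fixed point.
Pursuer's attractor = {1, 2, 4, 5, 7, 8}; Evader avoids the target exactly from the complement.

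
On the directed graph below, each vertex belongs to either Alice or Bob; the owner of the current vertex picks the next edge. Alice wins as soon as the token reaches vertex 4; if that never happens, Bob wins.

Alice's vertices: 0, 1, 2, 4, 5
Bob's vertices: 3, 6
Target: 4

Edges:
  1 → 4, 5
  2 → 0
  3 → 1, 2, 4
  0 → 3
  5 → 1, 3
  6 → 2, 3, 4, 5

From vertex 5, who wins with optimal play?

A0 = {4}
A1: add {1} — 1 (Alice) has 1→4.
A2: add {5} — 5 (Alice) has 5→1.
A3 = A2; e.g. 0 (Alice) has no edge into A2. Fixed point.
5 ∈ A2, so Alice can force the target.

Alice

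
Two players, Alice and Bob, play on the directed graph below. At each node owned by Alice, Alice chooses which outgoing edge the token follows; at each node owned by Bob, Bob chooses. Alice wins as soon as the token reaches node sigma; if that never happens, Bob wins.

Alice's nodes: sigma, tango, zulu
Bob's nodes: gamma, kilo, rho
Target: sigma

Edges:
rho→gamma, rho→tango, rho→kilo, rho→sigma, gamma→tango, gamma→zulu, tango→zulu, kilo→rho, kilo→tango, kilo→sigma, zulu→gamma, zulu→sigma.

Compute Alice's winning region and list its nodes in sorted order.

gamma, sigma, tango, zulu

A0 = {sigma}
A1: add {zulu} — zulu (Alice) has zulu→sigma.
A2: add {tango} — tango (Alice) has tango→zulu.
A3: add {gamma} — gamma (Bob): all of {tango, zulu} already in.
A4 = A3; e.g. rho (Bob) can still go to kilo. Fixed point.
Alice's winning region = {gamma, sigma, tango, zulu}.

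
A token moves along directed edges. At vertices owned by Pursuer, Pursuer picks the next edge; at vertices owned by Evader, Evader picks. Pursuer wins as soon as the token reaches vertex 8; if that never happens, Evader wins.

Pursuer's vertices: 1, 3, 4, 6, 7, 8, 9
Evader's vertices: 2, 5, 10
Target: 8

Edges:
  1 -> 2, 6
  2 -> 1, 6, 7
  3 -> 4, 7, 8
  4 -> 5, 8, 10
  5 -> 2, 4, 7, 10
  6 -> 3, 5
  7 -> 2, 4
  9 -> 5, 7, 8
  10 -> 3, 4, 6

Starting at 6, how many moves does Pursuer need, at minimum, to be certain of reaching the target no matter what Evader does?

A0 = {8}
A1: add {3, 4, 9} — 3 (Pursuer) has 3→8; 4 (Pursuer) has 4→8; 9 (Pursuer) has 9→8.
A2: add {6, 7} — 6 (Pursuer) has 6→3; 7 (Pursuer) has 7→4.
6 enters the attractor at level 2, so Pursuer can force the target in 2 moves from there.

2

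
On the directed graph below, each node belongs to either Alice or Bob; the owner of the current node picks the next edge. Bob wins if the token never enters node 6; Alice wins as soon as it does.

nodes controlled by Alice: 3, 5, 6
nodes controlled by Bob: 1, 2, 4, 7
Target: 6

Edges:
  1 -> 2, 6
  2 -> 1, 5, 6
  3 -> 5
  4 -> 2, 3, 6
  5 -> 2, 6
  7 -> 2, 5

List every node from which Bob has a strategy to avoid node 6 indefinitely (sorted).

A0 = {6}
A1: add {5} — 5 (Alice) has 5→6.
A2: add {3} — 3 (Alice) has 3→5.
A3 = A2; e.g. 1 (Bob) can still go to 2. Fixed point.
Alice's attractor = {3, 5, 6}; Bob avoids the target exactly from the complement.

1, 2, 4, 7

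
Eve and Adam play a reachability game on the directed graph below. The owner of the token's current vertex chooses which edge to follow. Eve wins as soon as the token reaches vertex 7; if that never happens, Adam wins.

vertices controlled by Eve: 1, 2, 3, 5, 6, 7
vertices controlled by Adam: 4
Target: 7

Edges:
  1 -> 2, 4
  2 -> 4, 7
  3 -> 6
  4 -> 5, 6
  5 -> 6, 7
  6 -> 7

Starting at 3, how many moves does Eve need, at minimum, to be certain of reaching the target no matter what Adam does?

2

A0 = {7}
A1: add {2, 5, 6} — 2 (Eve) has 2→7; 5 (Eve) has 5→7; 6 (Eve) has 6→7.
A2: add {1, 3, 4} — 1 (Eve) has 1→2; 3 (Eve) has 3→6; 4 (Adam): all of {5, 6} already in.
A2 = all vertices. Fixed point.
3 enters the attractor at level 2, so Eve can force the target in 2 moves from there.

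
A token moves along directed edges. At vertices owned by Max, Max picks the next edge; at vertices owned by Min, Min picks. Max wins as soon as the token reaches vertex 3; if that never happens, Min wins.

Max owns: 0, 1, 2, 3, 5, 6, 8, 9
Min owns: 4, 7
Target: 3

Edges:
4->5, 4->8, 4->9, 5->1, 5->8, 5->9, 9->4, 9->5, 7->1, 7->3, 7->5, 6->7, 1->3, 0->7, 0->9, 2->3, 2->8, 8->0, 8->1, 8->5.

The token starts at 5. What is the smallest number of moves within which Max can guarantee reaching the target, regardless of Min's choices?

2

A0 = {3}
A1: add {1, 2} — 1 (Max) has 1→3; 2 (Max) has 2→3.
A2: add {5, 8} — 5 (Max) has 5→1; 8 (Max) has 8→1.
5 enters the attractor at level 2, so Max can force the target in 2 moves from there.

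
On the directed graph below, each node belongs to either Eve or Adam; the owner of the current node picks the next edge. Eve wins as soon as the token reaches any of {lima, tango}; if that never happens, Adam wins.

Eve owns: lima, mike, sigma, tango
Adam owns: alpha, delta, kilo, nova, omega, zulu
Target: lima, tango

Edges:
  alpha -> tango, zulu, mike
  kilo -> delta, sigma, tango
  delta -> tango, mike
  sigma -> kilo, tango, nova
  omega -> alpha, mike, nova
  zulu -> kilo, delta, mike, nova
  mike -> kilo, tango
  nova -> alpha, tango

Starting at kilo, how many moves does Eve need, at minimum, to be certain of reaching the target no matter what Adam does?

3

A0 = {lima, tango}
A1: add {mike, sigma} — sigma (Eve) has sigma→tango; mike (Eve) has mike→tango.
A2: add {delta} — delta (Adam): all of {tango, mike} already in.
A3: add {kilo} — kilo (Adam): all of {delta, sigma, tango} already in.
A4 = A3; e.g. alpha (Adam) can still go to zulu. Fixed point.
kilo enters the attractor at level 3, so Eve can force the target in 3 moves from there.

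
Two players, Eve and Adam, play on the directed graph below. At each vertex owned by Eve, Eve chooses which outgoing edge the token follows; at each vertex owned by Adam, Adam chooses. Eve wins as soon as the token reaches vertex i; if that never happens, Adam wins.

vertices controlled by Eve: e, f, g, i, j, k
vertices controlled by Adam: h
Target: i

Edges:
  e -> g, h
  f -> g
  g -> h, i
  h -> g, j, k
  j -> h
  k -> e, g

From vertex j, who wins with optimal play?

Adam

A0 = {i}
A1: add {g} — g (Eve) has g→i.
A2: add {e, f, k} — e (Eve) has e→g; f (Eve) has f→g; k (Eve) has k→g.
A3 = A2; e.g. h (Adam) can still go to j. Fixed point.
j never enters the attractor, so Adam can avoid the target forever.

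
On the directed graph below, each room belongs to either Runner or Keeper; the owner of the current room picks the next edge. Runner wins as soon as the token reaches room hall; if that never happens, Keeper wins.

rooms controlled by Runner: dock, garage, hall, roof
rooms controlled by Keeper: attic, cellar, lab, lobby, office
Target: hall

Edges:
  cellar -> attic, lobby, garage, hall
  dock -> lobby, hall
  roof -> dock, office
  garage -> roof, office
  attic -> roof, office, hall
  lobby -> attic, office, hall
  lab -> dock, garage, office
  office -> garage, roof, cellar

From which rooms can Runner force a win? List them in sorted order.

A0 = {hall}
A1: add {dock} — dock (Runner) has dock→hall.
A2: add {roof} — roof (Runner) has roof→dock.
A3: add {garage} — garage (Runner) has garage→roof.
A4 = A3; e.g. attic (Keeper) can still go to office. Fixed point.
Runner's winning region = {dock, garage, hall, roof}.

dock, garage, hall, roof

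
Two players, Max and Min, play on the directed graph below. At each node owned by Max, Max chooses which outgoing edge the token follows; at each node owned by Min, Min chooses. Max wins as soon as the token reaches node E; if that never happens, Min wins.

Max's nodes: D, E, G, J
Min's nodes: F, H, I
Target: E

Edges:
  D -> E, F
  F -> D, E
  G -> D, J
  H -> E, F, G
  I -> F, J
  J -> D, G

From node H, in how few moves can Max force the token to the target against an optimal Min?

A0 = {E}
A1: add {D} — D (Max) has D→E.
A2: add {F, G, J} — F (Min): all of {D, E} already in; G (Max) has G→D; J (Max) has J→D.
A3: add {H, I} — H (Min): all of {E, F, G} already in; I (Min): all of {F, J} already in.
A3 = all vertices. Fixed point.
H enters the attractor at level 3, so Max can force the target in 3 moves from there.

3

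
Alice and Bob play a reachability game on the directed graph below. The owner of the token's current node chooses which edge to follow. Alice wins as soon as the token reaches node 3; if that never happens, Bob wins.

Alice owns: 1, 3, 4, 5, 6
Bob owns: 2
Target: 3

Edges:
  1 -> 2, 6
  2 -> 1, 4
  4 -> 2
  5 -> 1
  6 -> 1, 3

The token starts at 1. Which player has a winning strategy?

Alice

A0 = {3}
A1: add {6} — 6 (Alice) has 6→3.
A2: add {1} — 1 (Alice) has 1→6.
1 ∈ A2, so Alice can force the target.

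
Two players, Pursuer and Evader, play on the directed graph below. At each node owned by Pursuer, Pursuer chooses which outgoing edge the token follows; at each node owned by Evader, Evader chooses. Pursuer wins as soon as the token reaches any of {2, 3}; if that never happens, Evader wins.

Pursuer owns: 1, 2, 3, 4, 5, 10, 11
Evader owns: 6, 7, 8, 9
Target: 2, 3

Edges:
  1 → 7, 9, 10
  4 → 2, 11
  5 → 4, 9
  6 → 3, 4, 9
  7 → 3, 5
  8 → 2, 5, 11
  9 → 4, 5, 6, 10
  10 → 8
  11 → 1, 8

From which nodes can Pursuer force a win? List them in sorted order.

1, 2, 3, 4, 5, 7, 8, 10, 11

A0 = {2, 3}
A1: add {4} — 4 (Pursuer) has 4→2.
A2: add {5} — 5 (Pursuer) has 5→4.
A3: add {7} — 7 (Evader): all of {3, 5} already in.
A4: add {1} — 1 (Pursuer) has 1→7.
A5: add {11} — 11 (Pursuer) has 11→1.
A6: add {8} — 8 (Evader): all of {2, 5, 11} already in.
A7: add {10} — 10 (Pursuer) has 10→8.
A8 = A7; e.g. 6 (Evader) can still go to 9. Fixed point.
Pursuer's winning region = {1, 2, 3, 4, 5, 7, 8, 10, 11}.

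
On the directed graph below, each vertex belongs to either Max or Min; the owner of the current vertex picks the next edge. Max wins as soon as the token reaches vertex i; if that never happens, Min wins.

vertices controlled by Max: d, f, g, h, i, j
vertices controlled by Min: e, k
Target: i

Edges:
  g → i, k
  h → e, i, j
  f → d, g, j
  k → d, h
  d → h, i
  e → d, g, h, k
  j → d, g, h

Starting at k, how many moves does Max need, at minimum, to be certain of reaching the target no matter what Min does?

A0 = {i}
A1: add {d, g, h} — d (Max) has d→i; g (Max) has g→i; h (Max) has h→i.
A2: add {f, j, k} — f (Max) has f→d; j (Max) has j→d; k (Min): all of {d, h} already in.
k enters the attractor at level 2, so Max can force the target in 2 moves from there.

2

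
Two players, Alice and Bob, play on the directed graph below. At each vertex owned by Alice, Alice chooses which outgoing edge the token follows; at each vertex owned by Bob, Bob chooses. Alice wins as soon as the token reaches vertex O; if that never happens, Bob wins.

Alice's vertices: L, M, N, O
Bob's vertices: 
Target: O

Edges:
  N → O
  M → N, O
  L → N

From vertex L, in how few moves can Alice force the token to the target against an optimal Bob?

A0 = {O}
A1: add {M, N} — M (Alice) has M→O; N (Alice) has N→O.
A2: add {L} — L (Alice) has L→N.
A2 = all vertices. Fixed point.
L enters the attractor at level 2, so Alice can force the target in 2 moves from there.

2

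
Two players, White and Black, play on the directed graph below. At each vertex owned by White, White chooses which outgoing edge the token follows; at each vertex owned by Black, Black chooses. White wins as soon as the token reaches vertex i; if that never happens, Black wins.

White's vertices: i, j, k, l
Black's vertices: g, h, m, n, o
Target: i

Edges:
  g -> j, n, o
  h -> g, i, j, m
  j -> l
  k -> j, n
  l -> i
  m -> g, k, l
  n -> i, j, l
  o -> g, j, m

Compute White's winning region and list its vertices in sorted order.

A0 = {i}
A1: add {l} — l (White) has l→i.
A2: add {j} — j (White) has j→l.
A3: add {k, n} — k (White) has k→j; n (Black): all of {i, j, l} already in.
A4 = A3; e.g. g (Black) can still go to o. Fixed point.
White's winning region = {i, j, k, l, n}.

i, j, k, l, n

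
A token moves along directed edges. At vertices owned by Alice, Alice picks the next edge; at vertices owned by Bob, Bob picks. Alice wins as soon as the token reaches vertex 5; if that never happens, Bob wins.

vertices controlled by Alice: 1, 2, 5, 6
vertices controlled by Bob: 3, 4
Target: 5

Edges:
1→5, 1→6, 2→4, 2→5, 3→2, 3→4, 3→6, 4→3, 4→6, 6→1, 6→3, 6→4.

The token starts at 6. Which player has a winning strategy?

Alice

A0 = {5}
A1: add {1, 2} — 1 (Alice) has 1→5; 2 (Alice) has 2→5.
A2: add {6} — 6 (Alice) has 6→1.
A3 = A2; e.g. 3 (Bob) can still go to 4. Fixed point.
6 ∈ A2, so Alice can force the target.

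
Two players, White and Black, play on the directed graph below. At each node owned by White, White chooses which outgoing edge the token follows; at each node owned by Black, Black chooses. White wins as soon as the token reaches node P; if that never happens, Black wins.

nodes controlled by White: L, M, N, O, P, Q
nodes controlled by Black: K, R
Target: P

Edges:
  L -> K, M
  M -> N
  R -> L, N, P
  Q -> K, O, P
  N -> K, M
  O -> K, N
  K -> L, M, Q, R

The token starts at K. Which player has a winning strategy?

Black

A0 = {P}
A1: add {Q} — Q (White) has Q→P.
A2 = A1; e.g. K (Black) can still go to L. Fixed point.
K never enters the attractor, so Black can avoid the target forever.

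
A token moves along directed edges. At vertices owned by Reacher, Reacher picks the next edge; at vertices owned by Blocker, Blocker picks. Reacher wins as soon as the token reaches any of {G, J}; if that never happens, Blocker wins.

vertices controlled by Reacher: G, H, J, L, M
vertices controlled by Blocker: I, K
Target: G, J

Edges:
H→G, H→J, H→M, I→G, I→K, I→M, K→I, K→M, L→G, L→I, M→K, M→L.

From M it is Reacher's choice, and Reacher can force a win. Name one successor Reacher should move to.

A0 = {G, J}
A1: add {H, L} — H (Reacher) has H→G; L (Reacher) has L→G.
A2: add {M} — M (Reacher) has M→L.
A3 = A2; e.g. I (Blocker) can still go to K. Fixed point.
From M, successor L is in the attractor (rank 1); the other successor K is not.

L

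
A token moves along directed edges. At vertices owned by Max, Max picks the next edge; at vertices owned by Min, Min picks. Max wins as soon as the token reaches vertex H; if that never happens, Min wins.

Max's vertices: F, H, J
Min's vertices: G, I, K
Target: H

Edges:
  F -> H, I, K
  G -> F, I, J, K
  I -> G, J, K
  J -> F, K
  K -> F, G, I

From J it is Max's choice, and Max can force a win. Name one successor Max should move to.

A0 = {H}
A1: add {F} — F (Max) has F→H.
A2: add {J} — J (Max) has J→F.
A3 = A2; e.g. G (Min) can still go to I. Fixed point.
From J, successor F is in the attractor (rank 1); the other successor K is not.

F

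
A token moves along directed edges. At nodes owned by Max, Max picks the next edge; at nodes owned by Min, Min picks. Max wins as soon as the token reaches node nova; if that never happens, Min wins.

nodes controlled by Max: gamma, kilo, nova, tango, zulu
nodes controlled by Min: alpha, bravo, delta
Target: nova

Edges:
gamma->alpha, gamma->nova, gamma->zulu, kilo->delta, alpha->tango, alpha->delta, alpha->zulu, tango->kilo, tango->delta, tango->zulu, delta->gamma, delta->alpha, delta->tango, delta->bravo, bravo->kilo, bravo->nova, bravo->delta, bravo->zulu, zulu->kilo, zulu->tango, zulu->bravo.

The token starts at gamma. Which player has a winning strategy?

A0 = {nova}
A1: add {gamma} — gamma (Max) has gamma→nova.
A2 = A1; e.g. kilo (Max) has no edge into A1. Fixed point.
gamma ∈ A1, so Max can force the target.

Max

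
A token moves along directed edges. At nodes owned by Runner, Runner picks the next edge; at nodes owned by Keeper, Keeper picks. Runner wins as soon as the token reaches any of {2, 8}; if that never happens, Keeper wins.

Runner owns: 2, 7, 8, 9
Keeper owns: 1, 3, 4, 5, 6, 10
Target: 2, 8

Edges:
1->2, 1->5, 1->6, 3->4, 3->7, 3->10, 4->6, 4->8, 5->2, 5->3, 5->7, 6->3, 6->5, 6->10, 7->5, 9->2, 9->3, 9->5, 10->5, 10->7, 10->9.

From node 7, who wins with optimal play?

A0 = {2, 8}
A1: add {9} — 9 (Runner) has 9→2.
A2 = A1; e.g. 1 (Keeper) can still go to 5. Fixed point.
7 never enters the attractor, so Keeper can avoid the target forever.

Keeper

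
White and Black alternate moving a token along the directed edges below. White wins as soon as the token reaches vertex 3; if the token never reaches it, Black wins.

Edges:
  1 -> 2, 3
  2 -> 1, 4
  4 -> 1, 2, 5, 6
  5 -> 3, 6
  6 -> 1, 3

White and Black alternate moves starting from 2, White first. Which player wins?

Black

Track states (vertex, player-to-move).
A0 = {(3,White), (3,Black)}
A1: add {(1,White), (5,White), (6,White)}.
A2: add {(5,Black), (6,Black)}.
A3: add {(4,White)}.
A4: add {(2,Black)}.
A5 = A4; e.g. (1,Black) stays out. (2,White) never enters ⇒ Black avoids the target.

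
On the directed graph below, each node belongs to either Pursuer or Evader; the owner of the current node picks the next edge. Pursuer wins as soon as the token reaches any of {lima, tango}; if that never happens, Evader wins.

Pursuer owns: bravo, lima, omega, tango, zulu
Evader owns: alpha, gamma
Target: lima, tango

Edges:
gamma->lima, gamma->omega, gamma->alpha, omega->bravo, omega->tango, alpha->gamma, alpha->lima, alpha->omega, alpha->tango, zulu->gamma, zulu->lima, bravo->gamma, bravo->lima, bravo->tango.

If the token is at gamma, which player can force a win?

A0 = {lima, tango}
A1: add {bravo, omega, zulu} — omega (Pursuer) has omega→tango; zulu (Pursuer) has zulu→lima; bravo (Pursuer) has bravo→lima.
A2 = A1; e.g. gamma (Evader) can still go to alpha. Fixed point.
gamma never enters the attractor, so Evader can avoid the target forever.

Evader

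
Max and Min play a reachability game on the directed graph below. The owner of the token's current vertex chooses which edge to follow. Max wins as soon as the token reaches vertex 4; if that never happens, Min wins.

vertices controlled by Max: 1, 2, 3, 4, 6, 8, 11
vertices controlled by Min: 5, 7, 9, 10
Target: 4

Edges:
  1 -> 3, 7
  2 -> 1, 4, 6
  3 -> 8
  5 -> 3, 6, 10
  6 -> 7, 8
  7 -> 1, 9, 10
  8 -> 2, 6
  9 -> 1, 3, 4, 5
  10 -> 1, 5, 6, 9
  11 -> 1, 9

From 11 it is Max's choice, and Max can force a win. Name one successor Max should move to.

1

A0 = {4}
A1: add {2} — 2 (Max) has 2→4.
A2: add {8} — 8 (Max) has 8→2.
A3: add {3, 6} — 3 (Max) has 3→8; 6 (Max) has 6→8.
A4: add {1} — 1 (Max) has 1→3.
A5: add {11} — 11 (Max) has 11→1.
A6 = A5; e.g. 5 (Min) can still go to 10. Fixed point.
From 11, successor 1 is in the attractor (rank 4); the other successor 9 is not.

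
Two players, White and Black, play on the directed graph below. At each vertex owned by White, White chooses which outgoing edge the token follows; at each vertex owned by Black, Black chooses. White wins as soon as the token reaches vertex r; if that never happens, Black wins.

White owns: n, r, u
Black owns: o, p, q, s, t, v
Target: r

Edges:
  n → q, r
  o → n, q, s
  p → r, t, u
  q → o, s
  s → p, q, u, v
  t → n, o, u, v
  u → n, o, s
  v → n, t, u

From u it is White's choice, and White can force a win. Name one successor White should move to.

A0 = {r}
A1: add {n} — n (White) has n→r.
A2: add {u} — u (White) has u→n.
A3 = A2; e.g. o (Black) can still go to q. Fixed point.
From u, successor n is in the attractor (rank 1); the other successors o, s are not.

n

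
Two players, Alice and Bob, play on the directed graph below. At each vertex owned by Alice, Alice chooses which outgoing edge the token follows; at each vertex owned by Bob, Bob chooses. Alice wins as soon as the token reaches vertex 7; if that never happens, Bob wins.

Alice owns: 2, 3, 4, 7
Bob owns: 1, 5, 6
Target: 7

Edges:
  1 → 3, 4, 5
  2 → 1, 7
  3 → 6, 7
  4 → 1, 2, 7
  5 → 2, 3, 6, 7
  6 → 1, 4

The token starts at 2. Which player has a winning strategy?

Alice

A0 = {7}
A1: add {2, 3, 4} — 2 (Alice) has 2→7; 3 (Alice) has 3→7; 4 (Alice) has 4→7.
A2 = A1; e.g. 1 (Bob) can still go to 5. Fixed point.
2 ∈ A1, so Alice can force the target.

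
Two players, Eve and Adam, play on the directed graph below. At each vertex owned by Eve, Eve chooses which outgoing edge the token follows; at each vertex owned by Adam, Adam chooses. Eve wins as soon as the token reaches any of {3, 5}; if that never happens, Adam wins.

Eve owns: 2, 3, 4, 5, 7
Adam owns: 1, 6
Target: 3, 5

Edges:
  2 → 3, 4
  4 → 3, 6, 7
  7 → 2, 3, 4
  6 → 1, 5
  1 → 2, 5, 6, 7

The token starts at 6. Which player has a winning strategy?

Adam

A0 = {3, 5}
A1: add {2, 4, 7} — 2 (Eve) has 2→3; 4 (Eve) has 4→3; 7 (Eve) has 7→3.
A2 = A1; e.g. 1 (Adam) can still go to 6. Fixed point.
6 never enters the attractor, so Adam can avoid the target forever.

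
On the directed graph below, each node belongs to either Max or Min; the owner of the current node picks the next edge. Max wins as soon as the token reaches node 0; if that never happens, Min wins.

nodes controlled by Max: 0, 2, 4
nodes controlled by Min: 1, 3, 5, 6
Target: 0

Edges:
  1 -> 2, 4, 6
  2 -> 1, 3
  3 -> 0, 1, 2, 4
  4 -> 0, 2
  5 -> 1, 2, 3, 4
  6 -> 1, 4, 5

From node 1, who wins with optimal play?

Min

A0 = {0}
A1: add {4} — 4 (Max) has 4→0.
A2 = A1; e.g. 1 (Min) can still go to 2. Fixed point.
1 never enters the attractor, so Min can avoid the target forever.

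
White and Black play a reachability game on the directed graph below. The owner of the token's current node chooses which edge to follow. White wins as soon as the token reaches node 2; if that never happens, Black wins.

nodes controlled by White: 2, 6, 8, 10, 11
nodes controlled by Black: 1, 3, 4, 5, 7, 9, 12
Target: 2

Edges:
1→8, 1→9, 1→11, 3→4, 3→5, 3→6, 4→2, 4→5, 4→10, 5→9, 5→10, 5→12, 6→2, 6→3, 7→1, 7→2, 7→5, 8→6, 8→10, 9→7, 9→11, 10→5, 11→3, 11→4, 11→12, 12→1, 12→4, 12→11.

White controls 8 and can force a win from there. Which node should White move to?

A0 = {2}
A1: add {6} — 6 (White) has 6→2.
A2: add {8} — 8 (White) has 8→6.
A3 = A2; e.g. 1 (Black) can still go to 9. Fixed point.
From 8, successor 6 is in the attractor (rank 1); the other successor 10 is not.

6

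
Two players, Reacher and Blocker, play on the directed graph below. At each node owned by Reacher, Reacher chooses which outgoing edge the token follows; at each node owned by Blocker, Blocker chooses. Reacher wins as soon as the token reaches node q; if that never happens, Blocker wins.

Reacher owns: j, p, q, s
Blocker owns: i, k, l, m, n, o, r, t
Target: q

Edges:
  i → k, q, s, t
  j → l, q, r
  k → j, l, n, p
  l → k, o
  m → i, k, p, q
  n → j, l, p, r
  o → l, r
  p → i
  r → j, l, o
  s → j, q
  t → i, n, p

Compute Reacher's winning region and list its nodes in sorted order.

j, q, s

A0 = {q}
A1: add {j, s} — j (Reacher) has j→q; s (Reacher) has s→q.
A2 = A1; e.g. i (Blocker) can still go to k. Fixed point.
Reacher's winning region = {j, q, s}.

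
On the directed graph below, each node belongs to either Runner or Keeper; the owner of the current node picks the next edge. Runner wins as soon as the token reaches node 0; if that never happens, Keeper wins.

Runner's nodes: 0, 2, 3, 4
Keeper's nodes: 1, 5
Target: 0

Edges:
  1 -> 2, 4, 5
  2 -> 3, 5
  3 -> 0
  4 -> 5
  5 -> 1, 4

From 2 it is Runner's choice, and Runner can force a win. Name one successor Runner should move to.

3

A0 = {0}
A1: add {3} — 3 (Runner) has 3→0.
A2: add {2} — 2 (Runner) has 2→3.
A3 = A2; e.g. 1 (Keeper) can still go to 4. Fixed point.
From 2, successor 3 is in the attractor (rank 1); the other successor 5 is not.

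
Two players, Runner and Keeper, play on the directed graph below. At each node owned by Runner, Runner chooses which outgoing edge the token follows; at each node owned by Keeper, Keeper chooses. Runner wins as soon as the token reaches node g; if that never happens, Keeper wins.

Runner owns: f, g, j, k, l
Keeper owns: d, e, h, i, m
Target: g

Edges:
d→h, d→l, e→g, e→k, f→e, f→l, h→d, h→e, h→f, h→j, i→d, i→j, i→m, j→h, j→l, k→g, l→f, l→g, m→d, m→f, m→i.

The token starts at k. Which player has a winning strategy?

A0 = {g}
A1: add {k, l} — k (Runner) has k→g; l (Runner) has l→g.
k ∈ A1, so Runner can force the target.

Runner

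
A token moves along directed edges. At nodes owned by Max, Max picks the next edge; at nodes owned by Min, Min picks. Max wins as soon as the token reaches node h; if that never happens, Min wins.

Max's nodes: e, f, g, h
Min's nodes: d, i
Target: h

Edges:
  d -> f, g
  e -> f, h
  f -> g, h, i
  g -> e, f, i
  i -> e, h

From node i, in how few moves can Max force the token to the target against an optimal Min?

2

A0 = {h}
A1: add {e, f} — e (Max) has e→h; f (Max) has f→h.
A2: add {g, i} — g (Max) has g→e; i (Min): all of {e, h} already in.
i enters the attractor at level 2, so Max can force the target in 2 moves from there.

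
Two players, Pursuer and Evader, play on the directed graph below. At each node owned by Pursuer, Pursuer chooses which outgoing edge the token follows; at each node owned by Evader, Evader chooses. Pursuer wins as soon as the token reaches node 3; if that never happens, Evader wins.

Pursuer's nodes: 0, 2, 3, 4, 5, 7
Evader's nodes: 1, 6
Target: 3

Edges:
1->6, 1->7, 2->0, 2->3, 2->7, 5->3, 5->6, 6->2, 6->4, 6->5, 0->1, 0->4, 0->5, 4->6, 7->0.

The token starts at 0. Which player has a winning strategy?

Pursuer

A0 = {3}
A1: add {2, 5} — 2 (Pursuer) has 2→3; 5 (Pursuer) has 5→3.
A2: add {0} — 0 (Pursuer) has 0→5.
0 ∈ A2, so Pursuer can force the target.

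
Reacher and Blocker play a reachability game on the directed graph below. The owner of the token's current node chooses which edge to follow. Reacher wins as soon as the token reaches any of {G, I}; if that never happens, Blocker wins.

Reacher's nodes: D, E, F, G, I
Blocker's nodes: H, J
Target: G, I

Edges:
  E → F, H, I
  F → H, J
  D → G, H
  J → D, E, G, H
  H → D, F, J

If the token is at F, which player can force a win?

A0 = {G, I}
A1: add {D, E} — D (Reacher) has D→G; E (Reacher) has E→I.
A2 = A1; e.g. F (Reacher) has no edge into A1. Fixed point.
F never enters the attractor, so Blocker can avoid the target forever.

Blocker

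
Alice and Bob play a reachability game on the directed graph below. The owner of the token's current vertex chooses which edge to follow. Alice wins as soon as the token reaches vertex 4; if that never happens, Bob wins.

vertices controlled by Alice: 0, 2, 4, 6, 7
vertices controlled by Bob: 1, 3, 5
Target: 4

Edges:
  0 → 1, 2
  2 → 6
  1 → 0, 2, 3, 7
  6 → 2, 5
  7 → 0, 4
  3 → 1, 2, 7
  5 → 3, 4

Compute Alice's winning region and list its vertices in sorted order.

A0 = {4}
A1: add {7} — 7 (Alice) has 7→4.
A2 = A1; e.g. 0 (Alice) has no edge into A1. Fixed point.
Alice's winning region = {4, 7}.

4, 7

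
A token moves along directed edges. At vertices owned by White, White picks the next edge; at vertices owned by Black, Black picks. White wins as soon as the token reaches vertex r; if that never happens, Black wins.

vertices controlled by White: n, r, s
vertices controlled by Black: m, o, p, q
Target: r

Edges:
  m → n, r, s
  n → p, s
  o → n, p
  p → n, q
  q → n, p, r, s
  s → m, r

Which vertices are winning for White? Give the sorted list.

A0 = {r}
A1: add {s} — s (White) has s→r.
A2: add {n} — n (White) has n→s.
A3: add {m} — m (Black): all of {n, r, s} already in.
A4 = A3; e.g. o (Black) can still go to p. Fixed point.
White's winning region = {m, n, r, s}.

m, n, r, s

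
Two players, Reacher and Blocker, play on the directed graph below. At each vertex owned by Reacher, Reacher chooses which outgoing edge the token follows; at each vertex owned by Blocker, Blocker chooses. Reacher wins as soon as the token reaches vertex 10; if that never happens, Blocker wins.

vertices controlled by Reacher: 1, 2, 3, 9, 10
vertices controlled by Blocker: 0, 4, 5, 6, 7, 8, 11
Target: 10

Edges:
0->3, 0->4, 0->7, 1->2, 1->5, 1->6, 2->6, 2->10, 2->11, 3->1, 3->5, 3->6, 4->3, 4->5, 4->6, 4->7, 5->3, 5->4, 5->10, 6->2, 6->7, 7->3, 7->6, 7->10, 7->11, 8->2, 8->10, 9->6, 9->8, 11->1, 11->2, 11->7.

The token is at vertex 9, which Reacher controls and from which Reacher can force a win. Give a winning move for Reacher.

A0 = {10}
A1: add {2} — 2 (Reacher) has 2→10.
A2: add {1, 8} — 1 (Reacher) has 1→2; 8 (Blocker): all of {2, 10} already in.
A3: add {3, 9} — 3 (Reacher) has 3→1; 9 (Reacher) has 9→8.
A4 = A3; e.g. 0 (Blocker) can still go to 4. Fixed point.
From 9, successor 8 is in the attractor (rank 2); the other successor 6 is not.

8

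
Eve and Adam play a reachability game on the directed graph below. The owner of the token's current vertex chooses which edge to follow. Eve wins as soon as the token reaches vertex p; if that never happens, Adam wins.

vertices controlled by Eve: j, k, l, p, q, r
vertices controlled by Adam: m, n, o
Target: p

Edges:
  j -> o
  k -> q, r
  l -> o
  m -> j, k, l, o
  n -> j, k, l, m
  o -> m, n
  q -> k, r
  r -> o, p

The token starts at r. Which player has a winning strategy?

A0 = {p}
A1: add {r} — r (Eve) has r→p.
r ∈ A1, so Eve can force the target.

Eve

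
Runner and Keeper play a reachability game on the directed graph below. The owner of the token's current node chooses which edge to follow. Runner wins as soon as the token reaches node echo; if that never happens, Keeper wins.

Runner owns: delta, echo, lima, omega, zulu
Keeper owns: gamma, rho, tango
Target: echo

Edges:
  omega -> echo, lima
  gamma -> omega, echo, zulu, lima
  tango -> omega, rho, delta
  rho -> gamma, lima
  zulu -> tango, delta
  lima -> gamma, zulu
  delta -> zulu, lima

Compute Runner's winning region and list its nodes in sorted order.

A0 = {echo}
A1: add {omega} — omega (Runner) has omega→echo.
A2 = A1; e.g. gamma (Keeper) can still go to zulu. Fixed point.
Runner's winning region = {echo, omega}.

echo, omega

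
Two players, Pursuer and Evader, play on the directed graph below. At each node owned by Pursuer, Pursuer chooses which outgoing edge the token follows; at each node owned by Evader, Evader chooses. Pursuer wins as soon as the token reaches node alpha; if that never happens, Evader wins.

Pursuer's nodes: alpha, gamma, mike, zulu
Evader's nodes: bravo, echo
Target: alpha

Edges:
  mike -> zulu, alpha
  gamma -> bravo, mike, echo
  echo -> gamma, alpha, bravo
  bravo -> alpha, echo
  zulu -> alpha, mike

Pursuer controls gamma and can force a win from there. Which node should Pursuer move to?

A0 = {alpha}
A1: add {mike, zulu} — zulu (Pursuer) has zulu→alpha; mike (Pursuer) has mike→alpha.
A2: add {gamma} — gamma (Pursuer) has gamma→mike.
A3 = A2; e.g. bravo (Evader) can still go to echo. Fixed point.
From gamma, successor mike is in the attractor (rank 1); the other successors bravo, echo are not.

mike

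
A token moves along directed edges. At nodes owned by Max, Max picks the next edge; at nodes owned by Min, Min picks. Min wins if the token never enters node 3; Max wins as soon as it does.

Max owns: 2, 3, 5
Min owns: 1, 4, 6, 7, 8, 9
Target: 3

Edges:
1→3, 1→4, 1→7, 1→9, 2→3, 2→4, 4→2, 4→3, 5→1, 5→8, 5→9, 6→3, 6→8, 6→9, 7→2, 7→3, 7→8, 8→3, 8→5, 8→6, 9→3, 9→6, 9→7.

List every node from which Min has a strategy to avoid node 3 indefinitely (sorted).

1, 5, 6, 7, 8, 9

A0 = {3}
A1: add {2} — 2 (Max) has 2→3.
A2: add {4} — 4 (Min): all of {2, 3} already in.
A3 = A2; e.g. 1 (Min) can still go to 7. Fixed point.
Max's attractor = {2, 3, 4}; Min avoids the target exactly from the complement.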